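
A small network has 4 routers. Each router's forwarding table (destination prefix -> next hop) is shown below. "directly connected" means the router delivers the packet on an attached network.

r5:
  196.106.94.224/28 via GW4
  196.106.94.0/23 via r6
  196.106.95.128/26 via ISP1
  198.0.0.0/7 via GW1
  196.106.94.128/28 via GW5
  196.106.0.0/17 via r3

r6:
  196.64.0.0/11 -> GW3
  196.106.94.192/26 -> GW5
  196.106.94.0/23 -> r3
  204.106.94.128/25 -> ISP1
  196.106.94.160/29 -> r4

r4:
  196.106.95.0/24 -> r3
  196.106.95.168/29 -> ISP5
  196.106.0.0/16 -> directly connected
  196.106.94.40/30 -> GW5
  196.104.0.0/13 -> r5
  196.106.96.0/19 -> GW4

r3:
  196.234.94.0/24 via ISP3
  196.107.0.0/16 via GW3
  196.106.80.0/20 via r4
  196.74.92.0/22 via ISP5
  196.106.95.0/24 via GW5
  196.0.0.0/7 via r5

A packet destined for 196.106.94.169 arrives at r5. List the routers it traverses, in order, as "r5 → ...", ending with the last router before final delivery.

r5 → r6 → r3 → r4

At r5: longest match for 196.106.94.169 is 196.106.94.0/23 -> r6
At r6: longest match for 196.106.94.169 is 196.106.94.0/23 -> r3
At r3: longest match for 196.106.94.169 is 196.106.80.0/20 -> r4
At r4: longest match for 196.106.94.169 is 196.106.0.0/16 -> directly connected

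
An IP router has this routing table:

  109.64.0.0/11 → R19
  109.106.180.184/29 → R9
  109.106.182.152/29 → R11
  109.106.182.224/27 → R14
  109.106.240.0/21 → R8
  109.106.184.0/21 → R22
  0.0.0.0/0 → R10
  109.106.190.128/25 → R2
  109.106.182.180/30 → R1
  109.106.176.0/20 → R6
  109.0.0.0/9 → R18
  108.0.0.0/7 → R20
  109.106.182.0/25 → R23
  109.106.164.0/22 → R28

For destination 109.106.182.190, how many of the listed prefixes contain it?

Prefixes containing 109.106.182.190:
  0.0.0.0/0 (default, matches everything)
  108.0.0.0/7 (108.0.0.0 - 109.255.255.255)
  109.0.0.0/9 (109.0.0.0 - 109.127.255.255)
  109.106.176.0/20 (109.106.176.0 - 109.106.191.255)
Total matching entries: 4.

4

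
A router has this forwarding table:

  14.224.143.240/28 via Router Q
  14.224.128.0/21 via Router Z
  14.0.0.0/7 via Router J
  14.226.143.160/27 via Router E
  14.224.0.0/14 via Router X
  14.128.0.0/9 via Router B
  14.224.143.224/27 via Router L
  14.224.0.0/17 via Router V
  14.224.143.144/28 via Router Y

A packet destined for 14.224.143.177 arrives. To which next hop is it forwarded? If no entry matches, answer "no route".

Routes whose prefix contains 14.224.143.177:
  14.0.0.0/7 (14.0.0.0 - 15.255.255.255) -> Router J
  14.128.0.0/9 (14.128.0.0 - 14.255.255.255) -> Router B
  14.224.0.0/14 (14.224.0.0 - 14.227.255.255) -> Router X
More-specific entries that do NOT match:
  14.224.143.240/28 (14.224.143.240 - 14.224.143.255) does not contain 14.224.143.177
  14.224.143.144/28 (14.224.143.144 - 14.224.143.159) does not contain 14.224.143.177
  14.226.143.160/27 (14.226.143.160 - 14.226.143.191) does not contain 14.224.143.177
  14.224.143.224/27 (14.224.143.224 - 14.224.143.255) does not contain 14.224.143.177
  14.224.128.0/21 (14.224.128.0 - 14.224.135.255) does not contain 14.224.143.177
  14.224.0.0/17 (14.224.0.0 - 14.224.127.255) does not contain 14.224.143.177
Longest matching prefix is /14 -> next hop Router X.

Router X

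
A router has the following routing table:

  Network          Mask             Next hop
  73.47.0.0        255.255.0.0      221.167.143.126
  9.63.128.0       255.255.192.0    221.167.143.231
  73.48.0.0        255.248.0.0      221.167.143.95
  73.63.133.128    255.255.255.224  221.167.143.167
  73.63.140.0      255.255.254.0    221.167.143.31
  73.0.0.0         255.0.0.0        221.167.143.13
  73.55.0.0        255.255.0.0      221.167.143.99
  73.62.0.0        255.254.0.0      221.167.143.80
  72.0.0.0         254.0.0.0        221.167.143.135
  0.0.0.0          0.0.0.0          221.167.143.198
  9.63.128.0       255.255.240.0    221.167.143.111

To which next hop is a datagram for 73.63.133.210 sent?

Routes whose prefix contains 73.63.133.210:
  0.0.0.0/0 (default, matches everything) -> 221.167.143.198
  72.0.0.0/7 (72.0.0.0 - 73.255.255.255) -> 221.167.143.135
  73.0.0.0/8 (73.0.0.0 - 73.255.255.255) -> 221.167.143.13
  73.62.0.0/15 (73.62.0.0 - 73.63.255.255) -> 221.167.143.80
More-specific entries that do NOT match:
  73.63.133.128/27 (73.63.133.128 - 73.63.133.159) does not contain 73.63.133.210
  73.63.140.0/23 (73.63.140.0 - 73.63.141.255) does not contain 73.63.133.210
  9.63.128.0/20 (9.63.128.0 - 9.63.143.255) does not contain 73.63.133.210
  9.63.128.0/18 (9.63.128.0 - 9.63.191.255) does not contain 73.63.133.210
  73.47.0.0/16 (73.47.0.0 - 73.47.255.255) does not contain 73.63.133.210
  73.55.0.0/16 (73.55.0.0 - 73.55.255.255) does not contain 73.63.133.210
Longest matching prefix is /15 -> next hop 221.167.143.80.

221.167.143.80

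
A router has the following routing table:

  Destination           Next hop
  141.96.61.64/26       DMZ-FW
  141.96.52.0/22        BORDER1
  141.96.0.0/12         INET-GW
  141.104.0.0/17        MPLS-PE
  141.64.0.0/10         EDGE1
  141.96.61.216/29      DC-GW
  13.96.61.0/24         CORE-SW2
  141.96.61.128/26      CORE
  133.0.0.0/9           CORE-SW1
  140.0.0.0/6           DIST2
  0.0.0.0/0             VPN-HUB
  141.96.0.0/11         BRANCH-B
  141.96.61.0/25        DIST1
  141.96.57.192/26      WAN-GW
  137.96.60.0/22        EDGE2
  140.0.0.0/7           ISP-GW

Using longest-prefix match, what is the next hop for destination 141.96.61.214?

Routes whose prefix contains 141.96.61.214:
  0.0.0.0/0 (default, matches everything) -> VPN-HUB
  140.0.0.0/6 (140.0.0.0 - 143.255.255.255) -> DIST2
  140.0.0.0/7 (140.0.0.0 - 141.255.255.255) -> ISP-GW
  141.64.0.0/10 (141.64.0.0 - 141.127.255.255) -> EDGE1
  141.96.0.0/11 (141.96.0.0 - 141.127.255.255) -> BRANCH-B
  141.96.0.0/12 (141.96.0.0 - 141.111.255.255) -> INET-GW
More-specific entries that do NOT match:
  141.96.61.216/29 (141.96.61.216 - 141.96.61.223) does not contain 141.96.61.214
  141.96.61.64/26 (141.96.61.64 - 141.96.61.127) does not contain 141.96.61.214
  141.96.61.128/26 (141.96.61.128 - 141.96.61.191) does not contain 141.96.61.214
  141.96.57.192/26 (141.96.57.192 - 141.96.57.255) does not contain 141.96.61.214
  141.96.61.0/25 (141.96.61.0 - 141.96.61.127) does not contain 141.96.61.214
  13.96.61.0/24 (13.96.61.0 - 13.96.61.255) does not contain 141.96.61.214
  141.96.52.0/22 (141.96.52.0 - 141.96.55.255) does not contain 141.96.61.214
  137.96.60.0/22 (137.96.60.0 - 137.96.63.255) does not contain 141.96.61.214
  141.104.0.0/17 (141.104.0.0 - 141.104.127.255) does not contain 141.96.61.214
Longest matching prefix is /12 -> next hop INET-GW.

INET-GW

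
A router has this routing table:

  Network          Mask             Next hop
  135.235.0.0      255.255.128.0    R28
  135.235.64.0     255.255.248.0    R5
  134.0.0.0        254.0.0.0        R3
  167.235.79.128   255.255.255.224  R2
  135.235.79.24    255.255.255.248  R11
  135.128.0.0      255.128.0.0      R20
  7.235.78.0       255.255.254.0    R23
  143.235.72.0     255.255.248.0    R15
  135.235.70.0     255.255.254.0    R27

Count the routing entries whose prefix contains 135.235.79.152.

3

Prefixes containing 135.235.79.152:
  134.0.0.0/7 (134.0.0.0 - 135.255.255.255)
  135.128.0.0/9 (135.128.0.0 - 135.255.255.255)
  135.235.0.0/17 (135.235.0.0 - 135.235.127.255)
Total matching entries: 3.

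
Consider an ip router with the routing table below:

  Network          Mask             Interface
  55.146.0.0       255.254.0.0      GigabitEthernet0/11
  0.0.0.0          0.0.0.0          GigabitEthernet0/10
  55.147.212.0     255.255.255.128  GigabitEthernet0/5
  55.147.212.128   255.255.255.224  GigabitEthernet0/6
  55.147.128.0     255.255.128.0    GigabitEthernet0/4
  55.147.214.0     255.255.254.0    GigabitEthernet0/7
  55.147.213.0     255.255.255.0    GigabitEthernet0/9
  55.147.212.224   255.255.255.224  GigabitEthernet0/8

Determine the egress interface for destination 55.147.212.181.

GigabitEthernet0/4

Routes whose prefix contains 55.147.212.181:
  0.0.0.0/0 (default, matches everything) -> GigabitEthernet0/10
  55.146.0.0/15 (55.146.0.0 - 55.147.255.255) -> GigabitEthernet0/11
  55.147.128.0/17 (55.147.128.0 - 55.147.255.255) -> GigabitEthernet0/4
More-specific entries that do NOT match:
  55.147.212.128/27 (55.147.212.128 - 55.147.212.159) does not contain 55.147.212.181
  55.147.212.224/27 (55.147.212.224 - 55.147.212.255) does not contain 55.147.212.181
  55.147.212.0/25 (55.147.212.0 - 55.147.212.127) does not contain 55.147.212.181
  55.147.213.0/24 (55.147.213.0 - 55.147.213.255) does not contain 55.147.212.181
  55.147.214.0/23 (55.147.214.0 - 55.147.215.255) does not contain 55.147.212.181
Longest matching prefix is /17 -> interface GigabitEthernet0/4.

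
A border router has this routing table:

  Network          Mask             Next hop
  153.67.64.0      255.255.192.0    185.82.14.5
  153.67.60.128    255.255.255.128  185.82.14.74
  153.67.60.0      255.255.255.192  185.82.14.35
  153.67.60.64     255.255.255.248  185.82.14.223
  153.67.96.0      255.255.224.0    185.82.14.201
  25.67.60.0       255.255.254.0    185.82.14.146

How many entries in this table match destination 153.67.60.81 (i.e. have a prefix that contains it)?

0

No listed prefix contains 153.67.60.81.
Total matching entries: 0.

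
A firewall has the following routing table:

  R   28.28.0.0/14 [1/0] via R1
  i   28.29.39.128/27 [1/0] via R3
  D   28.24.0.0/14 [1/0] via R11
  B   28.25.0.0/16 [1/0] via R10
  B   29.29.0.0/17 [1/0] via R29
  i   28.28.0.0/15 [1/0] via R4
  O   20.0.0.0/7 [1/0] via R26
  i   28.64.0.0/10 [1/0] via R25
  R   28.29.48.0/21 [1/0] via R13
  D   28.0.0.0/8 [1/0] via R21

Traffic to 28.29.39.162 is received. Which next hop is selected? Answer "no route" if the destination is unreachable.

Routes whose prefix contains 28.29.39.162:
  28.0.0.0/8 (28.0.0.0 - 28.255.255.255) -> R21
  28.28.0.0/14 (28.28.0.0 - 28.31.255.255) -> R1
  28.28.0.0/15 (28.28.0.0 - 28.29.255.255) -> R4
More-specific entries that do NOT match:
  28.29.39.128/27 (28.29.39.128 - 28.29.39.159) does not contain 28.29.39.162
  28.29.48.0/21 (28.29.48.0 - 28.29.55.255) does not contain 28.29.39.162
  29.29.0.0/17 (29.29.0.0 - 29.29.127.255) does not contain 28.29.39.162
  28.25.0.0/16 (28.25.0.0 - 28.25.255.255) does not contain 28.29.39.162
Longest matching prefix is /15 -> next hop R4.

R4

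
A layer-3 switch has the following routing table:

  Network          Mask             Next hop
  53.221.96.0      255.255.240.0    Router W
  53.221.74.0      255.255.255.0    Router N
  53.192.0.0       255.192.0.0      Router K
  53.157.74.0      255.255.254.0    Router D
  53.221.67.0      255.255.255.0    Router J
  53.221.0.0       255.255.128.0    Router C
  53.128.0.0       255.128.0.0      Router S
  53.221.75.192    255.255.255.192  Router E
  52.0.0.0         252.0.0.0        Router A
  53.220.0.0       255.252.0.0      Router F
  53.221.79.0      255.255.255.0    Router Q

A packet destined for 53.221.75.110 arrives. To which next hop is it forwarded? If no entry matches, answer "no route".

Routes whose prefix contains 53.221.75.110:
  52.0.0.0/6 (52.0.0.0 - 55.255.255.255) -> Router A
  53.128.0.0/9 (53.128.0.0 - 53.255.255.255) -> Router S
  53.192.0.0/10 (53.192.0.0 - 53.255.255.255) -> Router K
  53.220.0.0/14 (53.220.0.0 - 53.223.255.255) -> Router F
  53.221.0.0/17 (53.221.0.0 - 53.221.127.255) -> Router C
More-specific entries that do NOT match:
  53.221.75.192/26 (53.221.75.192 - 53.221.75.255) does not contain 53.221.75.110
  53.221.74.0/24 (53.221.74.0 - 53.221.74.255) does not contain 53.221.75.110
  53.221.67.0/24 (53.221.67.0 - 53.221.67.255) does not contain 53.221.75.110
  53.221.79.0/24 (53.221.79.0 - 53.221.79.255) does not contain 53.221.75.110
  53.157.74.0/23 (53.157.74.0 - 53.157.75.255) does not contain 53.221.75.110
  53.221.96.0/20 (53.221.96.0 - 53.221.111.255) does not contain 53.221.75.110
Longest matching prefix is /17 -> next hop Router C.

Router C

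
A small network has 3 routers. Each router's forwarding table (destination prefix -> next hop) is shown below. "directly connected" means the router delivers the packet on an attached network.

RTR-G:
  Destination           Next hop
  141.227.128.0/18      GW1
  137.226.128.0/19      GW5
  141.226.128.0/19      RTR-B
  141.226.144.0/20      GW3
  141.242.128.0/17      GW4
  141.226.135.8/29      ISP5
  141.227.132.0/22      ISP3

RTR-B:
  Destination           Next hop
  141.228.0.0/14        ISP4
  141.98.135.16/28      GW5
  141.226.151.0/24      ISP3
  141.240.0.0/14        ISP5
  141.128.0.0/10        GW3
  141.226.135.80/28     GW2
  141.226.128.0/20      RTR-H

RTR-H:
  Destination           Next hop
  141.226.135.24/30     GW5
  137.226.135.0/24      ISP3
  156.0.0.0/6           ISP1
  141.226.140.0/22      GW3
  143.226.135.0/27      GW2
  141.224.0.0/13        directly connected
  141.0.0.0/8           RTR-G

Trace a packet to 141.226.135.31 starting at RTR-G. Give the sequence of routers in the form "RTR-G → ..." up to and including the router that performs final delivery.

At RTR-G: longest match for 141.226.135.31 is 141.226.128.0/19 -> RTR-B
At RTR-B: longest match for 141.226.135.31 is 141.226.128.0/20 -> RTR-H
At RTR-H: longest match for 141.226.135.31 is 141.224.0.0/13 -> directly connected

RTR-G → RTR-B → RTR-H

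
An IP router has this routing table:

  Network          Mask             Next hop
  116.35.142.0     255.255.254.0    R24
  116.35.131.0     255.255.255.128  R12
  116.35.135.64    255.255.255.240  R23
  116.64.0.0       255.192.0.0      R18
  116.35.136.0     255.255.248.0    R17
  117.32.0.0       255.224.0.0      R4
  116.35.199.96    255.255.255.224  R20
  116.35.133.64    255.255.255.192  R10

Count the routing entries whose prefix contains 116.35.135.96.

0

No listed prefix contains 116.35.135.96.
Total matching entries: 0.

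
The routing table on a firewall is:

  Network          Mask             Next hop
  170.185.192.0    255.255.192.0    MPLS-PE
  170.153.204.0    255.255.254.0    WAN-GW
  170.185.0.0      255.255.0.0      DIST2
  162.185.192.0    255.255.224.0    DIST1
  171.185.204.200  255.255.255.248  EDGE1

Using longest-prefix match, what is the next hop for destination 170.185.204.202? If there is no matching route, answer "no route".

MPLS-PE

Routes whose prefix contains 170.185.204.202:
  170.185.0.0/16 (170.185.0.0 - 170.185.255.255) -> DIST2
  170.185.192.0/18 (170.185.192.0 - 170.185.255.255) -> MPLS-PE
More-specific entries that do NOT match:
  171.185.204.200/29 (171.185.204.200 - 171.185.204.207) does not contain 170.185.204.202
  170.153.204.0/23 (170.153.204.0 - 170.153.205.255) does not contain 170.185.204.202
  162.185.192.0/19 (162.185.192.0 - 162.185.223.255) does not contain 170.185.204.202
Longest matching prefix is /18 -> next hop MPLS-PE.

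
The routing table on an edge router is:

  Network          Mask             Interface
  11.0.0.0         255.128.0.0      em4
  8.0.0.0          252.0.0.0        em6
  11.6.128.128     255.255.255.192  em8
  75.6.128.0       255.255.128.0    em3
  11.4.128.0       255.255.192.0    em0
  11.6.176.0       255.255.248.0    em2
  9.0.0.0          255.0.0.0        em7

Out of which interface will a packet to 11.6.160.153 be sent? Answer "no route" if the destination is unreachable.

Routes whose prefix contains 11.6.160.153:
  8.0.0.0/6 (8.0.0.0 - 11.255.255.255) -> em6
  11.0.0.0/9 (11.0.0.0 - 11.127.255.255) -> em4
More-specific entries that do NOT match:
  11.6.128.128/26 (11.6.128.128 - 11.6.128.191) does not contain 11.6.160.153
  11.6.176.0/21 (11.6.176.0 - 11.6.183.255) does not contain 11.6.160.153
  11.4.128.0/18 (11.4.128.0 - 11.4.191.255) does not contain 11.6.160.153
  75.6.128.0/17 (75.6.128.0 - 75.6.255.255) does not contain 11.6.160.153
Longest matching prefix is /9 -> interface em4.

em4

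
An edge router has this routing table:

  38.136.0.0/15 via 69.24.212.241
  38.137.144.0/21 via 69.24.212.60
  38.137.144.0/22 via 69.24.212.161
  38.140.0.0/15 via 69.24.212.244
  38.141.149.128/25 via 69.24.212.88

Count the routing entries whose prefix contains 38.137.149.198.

Prefixes containing 38.137.149.198:
  38.136.0.0/15 (38.136.0.0 - 38.137.255.255)
  38.137.144.0/21 (38.137.144.0 - 38.137.151.255)
Total matching entries: 2.

2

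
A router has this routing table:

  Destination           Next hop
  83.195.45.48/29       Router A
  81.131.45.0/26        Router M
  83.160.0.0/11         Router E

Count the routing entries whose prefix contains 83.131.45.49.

0

No listed prefix contains 83.131.45.49.
Total matching entries: 0.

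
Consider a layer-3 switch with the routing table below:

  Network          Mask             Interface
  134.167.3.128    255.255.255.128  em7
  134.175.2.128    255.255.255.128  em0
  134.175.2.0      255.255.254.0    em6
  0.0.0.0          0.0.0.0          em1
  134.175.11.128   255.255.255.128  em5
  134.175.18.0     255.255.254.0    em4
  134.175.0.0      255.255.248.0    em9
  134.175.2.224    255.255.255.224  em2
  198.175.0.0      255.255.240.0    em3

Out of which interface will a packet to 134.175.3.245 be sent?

Routes whose prefix contains 134.175.3.245:
  0.0.0.0/0 (default, matches everything) -> em1
  134.175.0.0/21 (134.175.0.0 - 134.175.7.255) -> em9
  134.175.2.0/23 (134.175.2.0 - 134.175.3.255) -> em6
More-specific entries that do NOT match:
  134.175.2.224/27 (134.175.2.224 - 134.175.2.255) does not contain 134.175.3.245
  134.167.3.128/25 (134.167.3.128 - 134.167.3.255) does not contain 134.175.3.245
  134.175.2.128/25 (134.175.2.128 - 134.175.2.255) does not contain 134.175.3.245
  134.175.11.128/25 (134.175.11.128 - 134.175.11.255) does not contain 134.175.3.245
Longest matching prefix is /23 -> interface em6.

em6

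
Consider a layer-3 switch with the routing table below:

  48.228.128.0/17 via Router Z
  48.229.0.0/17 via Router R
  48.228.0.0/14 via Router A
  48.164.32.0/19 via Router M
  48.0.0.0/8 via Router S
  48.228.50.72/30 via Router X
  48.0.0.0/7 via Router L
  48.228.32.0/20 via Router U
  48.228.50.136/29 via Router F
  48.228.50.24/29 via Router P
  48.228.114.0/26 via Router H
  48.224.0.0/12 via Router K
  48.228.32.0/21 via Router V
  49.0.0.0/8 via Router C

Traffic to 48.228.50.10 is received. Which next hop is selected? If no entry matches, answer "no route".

Routes whose prefix contains 48.228.50.10:
  48.0.0.0/7 (48.0.0.0 - 49.255.255.255) -> Router L
  48.0.0.0/8 (48.0.0.0 - 48.255.255.255) -> Router S
  48.224.0.0/12 (48.224.0.0 - 48.239.255.255) -> Router K
  48.228.0.0/14 (48.228.0.0 - 48.231.255.255) -> Router A
More-specific entries that do NOT match:
  48.228.50.72/30 (48.228.50.72 - 48.228.50.75) does not contain 48.228.50.10
  48.228.50.136/29 (48.228.50.136 - 48.228.50.143) does not contain 48.228.50.10
  48.228.50.24/29 (48.228.50.24 - 48.228.50.31) does not contain 48.228.50.10
  48.228.114.0/26 (48.228.114.0 - 48.228.114.63) does not contain 48.228.50.10
  48.228.32.0/21 (48.228.32.0 - 48.228.39.255) does not contain 48.228.50.10
  48.228.32.0/20 (48.228.32.0 - 48.228.47.255) does not contain 48.228.50.10
  48.164.32.0/19 (48.164.32.0 - 48.164.63.255) does not contain 48.228.50.10
  48.228.128.0/17 (48.228.128.0 - 48.228.255.255) does not contain 48.228.50.10
  48.229.0.0/17 (48.229.0.0 - 48.229.127.255) does not contain 48.228.50.10
Longest matching prefix is /14 -> next hop Router A.

Router A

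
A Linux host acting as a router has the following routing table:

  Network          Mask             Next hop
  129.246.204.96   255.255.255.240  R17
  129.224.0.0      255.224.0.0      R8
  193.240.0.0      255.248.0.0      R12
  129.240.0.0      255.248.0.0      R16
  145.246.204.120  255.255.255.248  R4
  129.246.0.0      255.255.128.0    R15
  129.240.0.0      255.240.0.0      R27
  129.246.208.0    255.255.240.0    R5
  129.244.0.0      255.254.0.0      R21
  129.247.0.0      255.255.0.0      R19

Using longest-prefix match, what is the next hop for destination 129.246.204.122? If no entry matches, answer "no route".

Routes whose prefix contains 129.246.204.122:
  129.224.0.0/11 (129.224.0.0 - 129.255.255.255) -> R8
  129.240.0.0/12 (129.240.0.0 - 129.255.255.255) -> R27
  129.240.0.0/13 (129.240.0.0 - 129.247.255.255) -> R16
More-specific entries that do NOT match:
  145.246.204.120/29 (145.246.204.120 - 145.246.204.127) does not contain 129.246.204.122
  129.246.204.96/28 (129.246.204.96 - 129.246.204.111) does not contain 129.246.204.122
  129.246.208.0/20 (129.246.208.0 - 129.246.223.255) does not contain 129.246.204.122
  129.246.0.0/17 (129.246.0.0 - 129.246.127.255) does not contain 129.246.204.122
  129.247.0.0/16 (129.247.0.0 - 129.247.255.255) does not contain 129.246.204.122
  129.244.0.0/15 (129.244.0.0 - 129.245.255.255) does not contain 129.246.204.122
Longest matching prefix is /13 -> next hop R16.

R16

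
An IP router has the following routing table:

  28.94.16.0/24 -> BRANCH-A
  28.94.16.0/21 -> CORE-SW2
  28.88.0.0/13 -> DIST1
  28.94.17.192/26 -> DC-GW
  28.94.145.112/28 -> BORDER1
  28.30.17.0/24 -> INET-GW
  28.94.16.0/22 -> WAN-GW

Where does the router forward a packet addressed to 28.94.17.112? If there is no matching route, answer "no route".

Routes whose prefix contains 28.94.17.112:
  28.88.0.0/13 (28.88.0.0 - 28.95.255.255) -> DIST1
  28.94.16.0/21 (28.94.16.0 - 28.94.23.255) -> CORE-SW2
  28.94.16.0/22 (28.94.16.0 - 28.94.19.255) -> WAN-GW
More-specific entries that do NOT match:
  28.94.145.112/28 (28.94.145.112 - 28.94.145.127) does not contain 28.94.17.112
  28.94.17.192/26 (28.94.17.192 - 28.94.17.255) does not contain 28.94.17.112
  28.94.16.0/24 (28.94.16.0 - 28.94.16.255) does not contain 28.94.17.112
  28.30.17.0/24 (28.30.17.0 - 28.30.17.255) does not contain 28.94.17.112
Longest matching prefix is /22 -> next hop WAN-GW.

WAN-GW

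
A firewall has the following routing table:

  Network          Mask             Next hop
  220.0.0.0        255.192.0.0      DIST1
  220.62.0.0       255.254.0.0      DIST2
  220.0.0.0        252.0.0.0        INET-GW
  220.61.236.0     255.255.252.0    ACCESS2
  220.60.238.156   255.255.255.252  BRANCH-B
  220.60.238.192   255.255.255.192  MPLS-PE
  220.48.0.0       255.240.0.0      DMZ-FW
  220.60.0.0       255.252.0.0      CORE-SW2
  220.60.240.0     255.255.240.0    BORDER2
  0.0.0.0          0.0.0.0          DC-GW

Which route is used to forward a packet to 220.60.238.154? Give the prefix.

Entries matching 220.60.238.154:
  0.0.0.0/0 (default, matches everything)
  220.0.0.0/6 (220.0.0.0 - 223.255.255.255)
  220.0.0.0/10 (220.0.0.0 - 220.63.255.255)
  220.48.0.0/12 (220.48.0.0 - 220.63.255.255)
  220.60.0.0/14 (220.60.0.0 - 220.63.255.255)
Most specific is 220.60.0.0/14.

220.60.0.0/14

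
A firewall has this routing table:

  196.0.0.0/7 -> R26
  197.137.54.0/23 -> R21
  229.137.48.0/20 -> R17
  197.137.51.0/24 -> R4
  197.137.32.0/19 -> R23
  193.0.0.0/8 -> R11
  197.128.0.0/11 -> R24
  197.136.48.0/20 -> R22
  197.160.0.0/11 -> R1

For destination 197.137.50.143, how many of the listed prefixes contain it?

Prefixes containing 197.137.50.143:
  196.0.0.0/7 (196.0.0.0 - 197.255.255.255)
  197.128.0.0/11 (197.128.0.0 - 197.159.255.255)
  197.137.32.0/19 (197.137.32.0 - 197.137.63.255)
Total matching entries: 3.

3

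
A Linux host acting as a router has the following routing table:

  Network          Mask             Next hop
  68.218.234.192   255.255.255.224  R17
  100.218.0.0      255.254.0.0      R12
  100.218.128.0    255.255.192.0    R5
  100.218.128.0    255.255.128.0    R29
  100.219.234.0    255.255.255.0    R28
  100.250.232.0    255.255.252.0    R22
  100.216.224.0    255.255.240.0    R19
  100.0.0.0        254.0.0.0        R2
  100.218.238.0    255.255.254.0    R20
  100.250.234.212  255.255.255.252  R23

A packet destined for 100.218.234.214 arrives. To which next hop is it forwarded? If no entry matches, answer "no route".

Routes whose prefix contains 100.218.234.214:
  100.0.0.0/7 (100.0.0.0 - 101.255.255.255) -> R2
  100.218.0.0/15 (100.218.0.0 - 100.219.255.255) -> R12
  100.218.128.0/17 (100.218.128.0 - 100.218.255.255) -> R29
More-specific entries that do NOT match:
  100.250.234.212/30 (100.250.234.212 - 100.250.234.215) does not contain 100.218.234.214
  68.218.234.192/27 (68.218.234.192 - 68.218.234.223) does not contain 100.218.234.214
  100.219.234.0/24 (100.219.234.0 - 100.219.234.255) does not contain 100.218.234.214
  100.218.238.0/23 (100.218.238.0 - 100.218.239.255) does not contain 100.218.234.214
  100.250.232.0/22 (100.250.232.0 - 100.250.235.255) does not contain 100.218.234.214
  100.216.224.0/20 (100.216.224.0 - 100.216.239.255) does not contain 100.218.234.214
  100.218.128.0/18 (100.218.128.0 - 100.218.191.255) does not contain 100.218.234.214
Longest matching prefix is /17 -> next hop R29.

R29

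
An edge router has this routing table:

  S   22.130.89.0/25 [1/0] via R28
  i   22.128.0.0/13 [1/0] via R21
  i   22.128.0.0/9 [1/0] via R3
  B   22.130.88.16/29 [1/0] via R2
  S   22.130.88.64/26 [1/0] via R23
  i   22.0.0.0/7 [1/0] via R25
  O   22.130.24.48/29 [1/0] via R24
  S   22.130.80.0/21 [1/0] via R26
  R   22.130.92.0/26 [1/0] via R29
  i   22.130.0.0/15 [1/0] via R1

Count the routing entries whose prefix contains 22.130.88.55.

4

Prefixes containing 22.130.88.55:
  22.0.0.0/7 (22.0.0.0 - 23.255.255.255)
  22.128.0.0/9 (22.128.0.0 - 22.255.255.255)
  22.128.0.0/13 (22.128.0.0 - 22.135.255.255)
  22.130.0.0/15 (22.130.0.0 - 22.131.255.255)
Total matching entries: 4.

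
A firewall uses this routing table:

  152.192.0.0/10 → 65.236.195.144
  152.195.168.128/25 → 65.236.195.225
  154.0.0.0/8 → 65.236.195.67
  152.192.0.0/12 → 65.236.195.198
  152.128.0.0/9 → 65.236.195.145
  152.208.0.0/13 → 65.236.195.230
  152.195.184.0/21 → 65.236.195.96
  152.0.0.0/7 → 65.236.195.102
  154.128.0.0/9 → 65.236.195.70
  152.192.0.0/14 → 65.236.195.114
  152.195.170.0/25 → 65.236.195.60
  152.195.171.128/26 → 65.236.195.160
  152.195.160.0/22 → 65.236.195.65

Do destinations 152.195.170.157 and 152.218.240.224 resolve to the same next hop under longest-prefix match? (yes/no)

152.195.170.157: longest match 152.192.0.0/14 -> 65.236.195.114
152.218.240.224: longest match 152.192.0.0/10 -> 65.236.195.144

no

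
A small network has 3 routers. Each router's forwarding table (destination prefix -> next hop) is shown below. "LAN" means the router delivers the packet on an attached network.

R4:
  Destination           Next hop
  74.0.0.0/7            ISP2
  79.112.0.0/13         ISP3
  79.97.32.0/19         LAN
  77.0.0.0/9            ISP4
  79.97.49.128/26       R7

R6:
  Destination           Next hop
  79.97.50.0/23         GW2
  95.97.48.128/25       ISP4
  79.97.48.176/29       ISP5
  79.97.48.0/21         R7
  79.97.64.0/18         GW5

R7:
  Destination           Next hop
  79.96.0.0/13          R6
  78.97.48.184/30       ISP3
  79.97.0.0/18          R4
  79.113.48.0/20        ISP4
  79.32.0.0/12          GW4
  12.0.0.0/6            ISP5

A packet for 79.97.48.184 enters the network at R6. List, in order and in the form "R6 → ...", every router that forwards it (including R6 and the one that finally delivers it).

R6 → R7 → R4

At R6: longest match for 79.97.48.184 is 79.97.48.0/21 -> R7
At R7: longest match for 79.97.48.184 is 79.97.0.0/18 -> R4
At R4: longest match for 79.97.48.184 is 79.97.32.0/19 -> LAN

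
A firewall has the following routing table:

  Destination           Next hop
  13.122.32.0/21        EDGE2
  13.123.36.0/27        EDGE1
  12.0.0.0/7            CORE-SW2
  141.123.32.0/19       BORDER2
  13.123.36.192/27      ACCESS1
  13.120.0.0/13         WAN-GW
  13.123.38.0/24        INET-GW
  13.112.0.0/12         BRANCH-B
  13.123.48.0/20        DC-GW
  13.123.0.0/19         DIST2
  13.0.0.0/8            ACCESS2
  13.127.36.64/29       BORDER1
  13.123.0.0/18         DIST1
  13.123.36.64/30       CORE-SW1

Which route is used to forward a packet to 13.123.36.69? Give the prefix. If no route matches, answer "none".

Entries matching 13.123.36.69:
  12.0.0.0/7 (12.0.0.0 - 13.255.255.255)
  13.0.0.0/8 (13.0.0.0 - 13.255.255.255)
  13.112.0.0/12 (13.112.0.0 - 13.127.255.255)
  13.120.0.0/13 (13.120.0.0 - 13.127.255.255)
  13.123.0.0/18 (13.123.0.0 - 13.123.63.255)
Most specific is 13.123.0.0/18.

13.123.0.0/18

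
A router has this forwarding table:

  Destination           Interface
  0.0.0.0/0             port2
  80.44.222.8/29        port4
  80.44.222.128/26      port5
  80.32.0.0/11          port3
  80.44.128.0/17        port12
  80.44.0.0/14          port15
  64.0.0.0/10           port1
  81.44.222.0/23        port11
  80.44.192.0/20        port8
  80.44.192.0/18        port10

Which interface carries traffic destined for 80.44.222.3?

port10

Routes whose prefix contains 80.44.222.3:
  0.0.0.0/0 (default, matches everything) -> port2
  80.32.0.0/11 (80.32.0.0 - 80.63.255.255) -> port3
  80.44.0.0/14 (80.44.0.0 - 80.47.255.255) -> port15
  80.44.128.0/17 (80.44.128.0 - 80.44.255.255) -> port12
  80.44.192.0/18 (80.44.192.0 - 80.44.255.255) -> port10
More-specific entries that do NOT match:
  80.44.222.8/29 (80.44.222.8 - 80.44.222.15) does not contain 80.44.222.3
  80.44.222.128/26 (80.44.222.128 - 80.44.222.191) does not contain 80.44.222.3
  81.44.222.0/23 (81.44.222.0 - 81.44.223.255) does not contain 80.44.222.3
  80.44.192.0/20 (80.44.192.0 - 80.44.207.255) does not contain 80.44.222.3
Longest matching prefix is /18 -> interface port10.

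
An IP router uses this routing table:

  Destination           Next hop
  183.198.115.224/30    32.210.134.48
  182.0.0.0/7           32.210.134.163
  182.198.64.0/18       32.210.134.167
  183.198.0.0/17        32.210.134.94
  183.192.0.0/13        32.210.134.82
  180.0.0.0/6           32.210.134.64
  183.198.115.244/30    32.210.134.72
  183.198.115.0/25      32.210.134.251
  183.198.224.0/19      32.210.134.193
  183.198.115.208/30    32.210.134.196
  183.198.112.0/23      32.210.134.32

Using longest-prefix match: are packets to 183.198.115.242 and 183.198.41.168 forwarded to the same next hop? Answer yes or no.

183.198.115.242: longest match 183.198.0.0/17 -> 32.210.134.94
183.198.41.168: longest match 183.198.0.0/17 -> 32.210.134.94

yes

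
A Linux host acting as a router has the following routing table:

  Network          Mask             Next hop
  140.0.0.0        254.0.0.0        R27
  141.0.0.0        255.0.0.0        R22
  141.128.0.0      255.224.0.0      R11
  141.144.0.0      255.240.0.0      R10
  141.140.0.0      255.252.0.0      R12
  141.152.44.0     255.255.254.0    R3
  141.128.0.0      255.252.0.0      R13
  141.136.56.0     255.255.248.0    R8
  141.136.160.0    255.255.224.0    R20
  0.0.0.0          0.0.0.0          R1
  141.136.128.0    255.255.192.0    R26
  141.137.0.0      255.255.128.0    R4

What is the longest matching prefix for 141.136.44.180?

Entries matching 141.136.44.180:
  0.0.0.0/0 (default, matches everything)
  140.0.0.0/7 (140.0.0.0 - 141.255.255.255)
  141.0.0.0/8 (141.0.0.0 - 141.255.255.255)
  141.128.0.0/11 (141.128.0.0 - 141.159.255.255)
Most specific is 141.128.0.0/11.

141.128.0.0/11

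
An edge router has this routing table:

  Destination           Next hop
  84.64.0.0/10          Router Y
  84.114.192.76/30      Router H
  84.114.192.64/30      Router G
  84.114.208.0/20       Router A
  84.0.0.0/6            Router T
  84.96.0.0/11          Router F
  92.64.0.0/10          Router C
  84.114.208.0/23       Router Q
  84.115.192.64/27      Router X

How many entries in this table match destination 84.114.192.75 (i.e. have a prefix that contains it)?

3

Prefixes containing 84.114.192.75:
  84.0.0.0/6 (84.0.0.0 - 87.255.255.255)
  84.64.0.0/10 (84.64.0.0 - 84.127.255.255)
  84.96.0.0/11 (84.96.0.0 - 84.127.255.255)
Total matching entries: 3.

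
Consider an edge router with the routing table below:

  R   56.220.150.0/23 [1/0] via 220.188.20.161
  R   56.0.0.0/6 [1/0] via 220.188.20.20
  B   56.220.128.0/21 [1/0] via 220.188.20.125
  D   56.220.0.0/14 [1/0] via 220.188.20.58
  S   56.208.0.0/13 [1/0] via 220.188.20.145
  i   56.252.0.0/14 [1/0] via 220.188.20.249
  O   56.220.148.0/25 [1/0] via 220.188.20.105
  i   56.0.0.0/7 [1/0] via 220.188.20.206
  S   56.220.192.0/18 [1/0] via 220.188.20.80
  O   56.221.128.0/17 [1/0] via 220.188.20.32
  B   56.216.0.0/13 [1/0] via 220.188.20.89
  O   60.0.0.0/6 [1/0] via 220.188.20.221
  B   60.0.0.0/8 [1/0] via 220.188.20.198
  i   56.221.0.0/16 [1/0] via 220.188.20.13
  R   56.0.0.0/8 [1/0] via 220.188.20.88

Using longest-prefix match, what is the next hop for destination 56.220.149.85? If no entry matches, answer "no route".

220.188.20.58

Routes whose prefix contains 56.220.149.85:
  56.0.0.0/6 (56.0.0.0 - 59.255.255.255) -> 220.188.20.20
  56.0.0.0/7 (56.0.0.0 - 57.255.255.255) -> 220.188.20.206
  56.0.0.0/8 (56.0.0.0 - 56.255.255.255) -> 220.188.20.88
  56.216.0.0/13 (56.216.0.0 - 56.223.255.255) -> 220.188.20.89
  56.220.0.0/14 (56.220.0.0 - 56.223.255.255) -> 220.188.20.58
More-specific entries that do NOT match:
  56.220.148.0/25 (56.220.148.0 - 56.220.148.127) does not contain 56.220.149.85
  56.220.150.0/23 (56.220.150.0 - 56.220.151.255) does not contain 56.220.149.85
  56.220.128.0/21 (56.220.128.0 - 56.220.135.255) does not contain 56.220.149.85
  56.220.192.0/18 (56.220.192.0 - 56.220.255.255) does not contain 56.220.149.85
  56.221.128.0/17 (56.221.128.0 - 56.221.255.255) does not contain 56.220.149.85
  56.221.0.0/16 (56.221.0.0 - 56.221.255.255) does not contain 56.220.149.85
Longest matching prefix is /14 -> next hop 220.188.20.58.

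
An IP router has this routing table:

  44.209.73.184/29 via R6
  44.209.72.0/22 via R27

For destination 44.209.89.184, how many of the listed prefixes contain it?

No listed prefix contains 44.209.89.184.
Total matching entries: 0.

0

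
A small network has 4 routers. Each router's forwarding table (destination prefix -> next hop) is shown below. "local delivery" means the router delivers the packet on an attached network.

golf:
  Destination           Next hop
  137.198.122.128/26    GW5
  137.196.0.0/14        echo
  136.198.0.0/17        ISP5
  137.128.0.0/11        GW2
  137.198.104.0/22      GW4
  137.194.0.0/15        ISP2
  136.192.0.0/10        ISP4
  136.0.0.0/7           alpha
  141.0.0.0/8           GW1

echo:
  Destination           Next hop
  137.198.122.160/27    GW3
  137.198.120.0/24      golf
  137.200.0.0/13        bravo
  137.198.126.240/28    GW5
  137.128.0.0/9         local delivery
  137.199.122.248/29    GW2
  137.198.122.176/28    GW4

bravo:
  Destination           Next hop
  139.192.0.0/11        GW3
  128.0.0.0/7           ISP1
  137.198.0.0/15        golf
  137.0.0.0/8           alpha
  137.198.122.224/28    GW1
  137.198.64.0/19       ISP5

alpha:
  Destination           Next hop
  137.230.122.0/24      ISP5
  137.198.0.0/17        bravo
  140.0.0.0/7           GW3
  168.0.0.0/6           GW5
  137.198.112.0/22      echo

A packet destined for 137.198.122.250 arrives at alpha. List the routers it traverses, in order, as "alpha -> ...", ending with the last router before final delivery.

alpha -> bravo -> golf -> echo

At alpha: longest match for 137.198.122.250 is 137.198.0.0/17 -> bravo
At bravo: longest match for 137.198.122.250 is 137.198.0.0/15 -> golf
At golf: longest match for 137.198.122.250 is 137.196.0.0/14 -> echo
At echo: longest match for 137.198.122.250 is 137.128.0.0/9 -> local delivery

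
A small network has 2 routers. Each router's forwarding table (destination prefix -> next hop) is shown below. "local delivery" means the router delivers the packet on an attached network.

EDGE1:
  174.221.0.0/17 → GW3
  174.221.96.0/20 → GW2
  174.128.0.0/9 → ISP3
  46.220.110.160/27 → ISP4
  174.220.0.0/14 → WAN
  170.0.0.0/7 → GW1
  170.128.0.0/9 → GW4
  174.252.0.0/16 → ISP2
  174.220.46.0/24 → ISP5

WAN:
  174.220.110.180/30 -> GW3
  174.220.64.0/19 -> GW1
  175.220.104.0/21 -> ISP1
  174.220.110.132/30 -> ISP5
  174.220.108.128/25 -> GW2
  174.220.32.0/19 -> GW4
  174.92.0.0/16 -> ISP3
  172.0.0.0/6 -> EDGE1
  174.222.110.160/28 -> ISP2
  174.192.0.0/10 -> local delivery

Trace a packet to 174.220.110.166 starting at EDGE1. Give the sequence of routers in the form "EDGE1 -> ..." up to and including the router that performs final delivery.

EDGE1 -> WAN

At EDGE1: longest match for 174.220.110.166 is 174.220.0.0/14 -> WAN
At WAN: longest match for 174.220.110.166 is 174.192.0.0/10 -> local delivery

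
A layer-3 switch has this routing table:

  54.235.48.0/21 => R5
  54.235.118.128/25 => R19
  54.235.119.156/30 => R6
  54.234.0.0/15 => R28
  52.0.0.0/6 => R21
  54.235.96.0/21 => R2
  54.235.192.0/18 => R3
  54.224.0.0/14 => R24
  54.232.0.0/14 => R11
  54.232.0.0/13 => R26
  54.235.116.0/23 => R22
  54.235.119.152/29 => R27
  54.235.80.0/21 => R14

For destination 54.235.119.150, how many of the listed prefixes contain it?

4

Prefixes containing 54.235.119.150:
  52.0.0.0/6 (52.0.0.0 - 55.255.255.255)
  54.232.0.0/13 (54.232.0.0 - 54.239.255.255)
  54.232.0.0/14 (54.232.0.0 - 54.235.255.255)
  54.234.0.0/15 (54.234.0.0 - 54.235.255.255)
Total matching entries: 4.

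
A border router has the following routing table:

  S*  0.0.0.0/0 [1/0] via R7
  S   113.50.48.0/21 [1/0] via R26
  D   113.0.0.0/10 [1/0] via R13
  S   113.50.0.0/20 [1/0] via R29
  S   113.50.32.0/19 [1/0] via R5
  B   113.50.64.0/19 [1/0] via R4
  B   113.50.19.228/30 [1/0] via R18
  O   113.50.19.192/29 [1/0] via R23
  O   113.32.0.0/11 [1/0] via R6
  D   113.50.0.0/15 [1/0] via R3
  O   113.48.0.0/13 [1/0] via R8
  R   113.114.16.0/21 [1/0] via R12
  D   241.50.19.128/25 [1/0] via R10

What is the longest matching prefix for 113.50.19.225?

Entries matching 113.50.19.225:
  0.0.0.0/0 (default, matches everything)
  113.0.0.0/10 (113.0.0.0 - 113.63.255.255)
  113.32.0.0/11 (113.32.0.0 - 113.63.255.255)
  113.48.0.0/13 (113.48.0.0 - 113.55.255.255)
  113.50.0.0/15 (113.50.0.0 - 113.51.255.255)
Most specific is 113.50.0.0/15.

113.50.0.0/15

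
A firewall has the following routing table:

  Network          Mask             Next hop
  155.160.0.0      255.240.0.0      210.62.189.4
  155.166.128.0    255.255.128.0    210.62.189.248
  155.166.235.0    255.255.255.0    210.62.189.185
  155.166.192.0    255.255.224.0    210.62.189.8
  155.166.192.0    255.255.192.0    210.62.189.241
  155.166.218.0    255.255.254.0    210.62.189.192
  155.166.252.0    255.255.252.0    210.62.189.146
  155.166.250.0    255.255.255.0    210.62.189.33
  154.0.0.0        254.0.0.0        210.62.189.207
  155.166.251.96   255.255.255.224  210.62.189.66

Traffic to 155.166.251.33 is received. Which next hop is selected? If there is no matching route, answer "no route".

Routes whose prefix contains 155.166.251.33:
  154.0.0.0/7 (154.0.0.0 - 155.255.255.255) -> 210.62.189.207
  155.160.0.0/12 (155.160.0.0 - 155.175.255.255) -> 210.62.189.4
  155.166.128.0/17 (155.166.128.0 - 155.166.255.255) -> 210.62.189.248
  155.166.192.0/18 (155.166.192.0 - 155.166.255.255) -> 210.62.189.241
More-specific entries that do NOT match:
  155.166.251.96/27 (155.166.251.96 - 155.166.251.127) does not contain 155.166.251.33
  155.166.235.0/24 (155.166.235.0 - 155.166.235.255) does not contain 155.166.251.33
  155.166.250.0/24 (155.166.250.0 - 155.166.250.255) does not contain 155.166.251.33
  155.166.218.0/23 (155.166.218.0 - 155.166.219.255) does not contain 155.166.251.33
  155.166.252.0/22 (155.166.252.0 - 155.166.255.255) does not contain 155.166.251.33
  155.166.192.0/19 (155.166.192.0 - 155.166.223.255) does not contain 155.166.251.33
Longest matching prefix is /18 -> next hop 210.62.189.241.

210.62.189.241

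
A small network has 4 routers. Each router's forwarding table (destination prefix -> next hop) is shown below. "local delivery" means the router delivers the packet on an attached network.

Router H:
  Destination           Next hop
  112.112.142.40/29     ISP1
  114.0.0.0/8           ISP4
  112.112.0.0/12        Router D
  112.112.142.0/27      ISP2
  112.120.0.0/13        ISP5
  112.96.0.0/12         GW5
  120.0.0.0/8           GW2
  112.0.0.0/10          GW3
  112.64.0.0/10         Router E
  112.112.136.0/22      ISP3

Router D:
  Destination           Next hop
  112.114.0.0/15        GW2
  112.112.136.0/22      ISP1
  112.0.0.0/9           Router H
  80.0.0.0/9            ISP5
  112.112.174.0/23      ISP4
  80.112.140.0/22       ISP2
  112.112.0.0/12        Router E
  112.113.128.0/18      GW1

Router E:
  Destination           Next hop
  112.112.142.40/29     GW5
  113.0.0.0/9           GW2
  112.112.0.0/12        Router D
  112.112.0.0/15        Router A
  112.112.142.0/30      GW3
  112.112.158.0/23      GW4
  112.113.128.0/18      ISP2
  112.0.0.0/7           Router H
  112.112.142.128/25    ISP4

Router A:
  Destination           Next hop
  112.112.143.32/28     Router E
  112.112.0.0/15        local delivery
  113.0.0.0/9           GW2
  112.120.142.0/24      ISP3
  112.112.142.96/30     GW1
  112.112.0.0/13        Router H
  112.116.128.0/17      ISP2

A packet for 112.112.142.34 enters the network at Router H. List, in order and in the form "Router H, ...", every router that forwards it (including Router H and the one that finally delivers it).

At Router H: longest match for 112.112.142.34 is 112.112.0.0/12 -> Router D
At Router D: longest match for 112.112.142.34 is 112.112.0.0/12 -> Router E
At Router E: longest match for 112.112.142.34 is 112.112.0.0/15 -> Router A
At Router A: longest match for 112.112.142.34 is 112.112.0.0/15 -> local delivery

Router H, Router D, Router E, Router A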